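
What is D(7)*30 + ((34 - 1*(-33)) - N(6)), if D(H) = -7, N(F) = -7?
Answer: -136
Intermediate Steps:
D(7)*30 + ((34 - 1*(-33)) - N(6)) = -7*30 + ((34 - 1*(-33)) - 1*(-7)) = -210 + ((34 + 33) + 7) = -210 + (67 + 7) = -210 + 74 = -136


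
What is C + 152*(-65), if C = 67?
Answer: -9813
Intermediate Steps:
C + 152*(-65) = 67 + 152*(-65) = 67 - 9880 = -9813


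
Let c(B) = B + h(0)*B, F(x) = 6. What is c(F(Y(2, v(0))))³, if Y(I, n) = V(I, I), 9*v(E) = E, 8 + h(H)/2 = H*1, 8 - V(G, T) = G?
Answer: -729000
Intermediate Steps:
V(G, T) = 8 - G
h(H) = -16 + 2*H (h(H) = -16 + 2*(H*1) = -16 + 2*H)
v(E) = E/9
Y(I, n) = 8 - I
c(B) = -15*B (c(B) = B + (-16 + 2*0)*B = B + (-16 + 0)*B = B - 16*B = -15*B)
c(F(Y(2, v(0))))³ = (-15*6)³ = (-90)³ = -729000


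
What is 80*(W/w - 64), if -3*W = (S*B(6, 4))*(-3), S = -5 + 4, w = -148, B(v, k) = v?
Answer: -189320/37 ≈ -5116.8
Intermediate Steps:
S = -1
W = -6 (W = -(-1*6)*(-3)/3 = -(-2)*(-3) = -⅓*18 = -6)
80*(W/w - 64) = 80*(-6/(-148) - 64) = 80*(-6*(-1/148) - 64) = 80*(3/74 - 64) = 80*(-4733/74) = -189320/37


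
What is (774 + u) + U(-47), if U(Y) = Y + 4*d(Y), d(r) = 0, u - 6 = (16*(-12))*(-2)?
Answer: 1117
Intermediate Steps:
u = 390 (u = 6 + (16*(-12))*(-2) = 6 - 192*(-2) = 6 + 384 = 390)
U(Y) = Y (U(Y) = Y + 4*0 = Y + 0 = Y)
(774 + u) + U(-47) = (774 + 390) - 47 = 1164 - 47 = 1117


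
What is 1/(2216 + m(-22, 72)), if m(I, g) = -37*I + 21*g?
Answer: 1/4542 ≈ 0.00022017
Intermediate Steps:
1/(2216 + m(-22, 72)) = 1/(2216 + (-37*(-22) + 21*72)) = 1/(2216 + (814 + 1512)) = 1/(2216 + 2326) = 1/4542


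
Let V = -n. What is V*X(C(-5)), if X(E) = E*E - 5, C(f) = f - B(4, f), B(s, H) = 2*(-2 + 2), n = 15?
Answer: -300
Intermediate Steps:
B(s, H) = 0 (B(s, H) = 2*0 = 0)
C(f) = f (C(f) = f - 1*0 = f + 0 = f)
X(E) = -5 + E² (X(E) = E² - 5 = -5 + E²)
V = -15 (V = -1*15 = -15)
V*X(C(-5)) = -15*(-5 + (-5)²) = -15*(-5 + 25) = -15*20 = -300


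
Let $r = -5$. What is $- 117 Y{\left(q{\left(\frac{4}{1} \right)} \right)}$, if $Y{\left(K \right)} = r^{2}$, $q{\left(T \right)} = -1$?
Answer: $-2925$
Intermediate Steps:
$Y{\left(K \right)} = 25$ ($Y{\left(K \right)} = \left(-5\right)^{2} = 25$)
$- 117 Y{\left(q{\left(\frac{4}{1} \right)} \right)} = \left(-117\right) 25 = -2925$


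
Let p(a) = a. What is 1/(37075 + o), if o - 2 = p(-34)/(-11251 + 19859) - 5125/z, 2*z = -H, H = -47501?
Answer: 204444304/7580136535891 ≈ 2.6971e-5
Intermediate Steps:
z = 47501/2 (z = (-1*(-47501))/2 = (½)*47501 = 47501/2 ≈ 23751.)
o = 363965091/204444304 (o = 2 + (-34/(-11251 + 19859) - 5125/47501/2) = 2 + (-34/8608 - 5125*2/47501) = 2 + (-34*1/8608 - 10250/47501) = 2 + (-17/4304 - 10250/47501) = 2 - 44923517/204444304 = 363965091/204444304 ≈ 1.7803)
1/(37075 + o) = 1/(37075 + 363965091/204444304) = 1/(7580136535891/204444304) = 204444304/7580136535891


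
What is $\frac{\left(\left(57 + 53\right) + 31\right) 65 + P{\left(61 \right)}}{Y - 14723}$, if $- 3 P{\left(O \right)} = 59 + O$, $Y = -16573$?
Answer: $- \frac{9125}{31296} \approx -0.29157$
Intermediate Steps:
$P{\left(O \right)} = - \frac{59}{3} - \frac{O}{3}$ ($P{\left(O \right)} = - \frac{59 + O}{3} = - \frac{59}{3} - \frac{O}{3}$)
$\frac{\left(\left(57 + 53\right) + 31\right) 65 + P{\left(61 \right)}}{Y - 14723} = \frac{\left(\left(57 + 53\right) + 31\right) 65 - 40}{-16573 - 14723} = \frac{\left(110 + 31\right) 65 - 40}{-31296} = \left(141 \cdot 65 - 40\right) \left(- \frac{1}{31296}\right) = \left(9165 - 40\right) \left(- \frac{1}{31296}\right) = 9125 \left(- \frac{1}{31296}\right) = - \frac{9125}{31296}$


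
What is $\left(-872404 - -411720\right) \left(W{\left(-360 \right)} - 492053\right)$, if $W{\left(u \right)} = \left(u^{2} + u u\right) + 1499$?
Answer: $106581086136$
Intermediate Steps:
$W{\left(u \right)} = 1499 + 2 u^{2}$ ($W{\left(u \right)} = \left(u^{2} + u^{2}\right) + 1499 = 2 u^{2} + 1499 = 1499 + 2 u^{2}$)
$\left(-872404 - -411720\right) \left(W{\left(-360 \right)} - 492053\right) = \left(-872404 - -411720\right) \left(\left(1499 + 2 \left(-360\right)^{2}\right) - 492053\right) = \left(-872404 + 411720\right) \left(\left(1499 + 2 \cdot 129600\right) - 492053\right) = - 460684 \left(\left(1499 + 259200\right) - 492053\right) = - 460684 \left(260699 - 492053\right) = \left(-460684\right) \left(-231354\right) = 106581086136$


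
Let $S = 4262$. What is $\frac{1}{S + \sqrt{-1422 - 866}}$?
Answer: $\frac{2131}{9083466} - \frac{i \sqrt{143}}{4541733} \approx 0.0002346 - 2.633 \cdot 10^{-6} i$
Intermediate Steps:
$\frac{1}{S + \sqrt{-1422 - 866}} = \frac{1}{4262 + \sqrt{-1422 - 866}} = \frac{1}{4262 + \sqrt{-2288}} = \frac{1}{4262 + 4 i \sqrt{143}}$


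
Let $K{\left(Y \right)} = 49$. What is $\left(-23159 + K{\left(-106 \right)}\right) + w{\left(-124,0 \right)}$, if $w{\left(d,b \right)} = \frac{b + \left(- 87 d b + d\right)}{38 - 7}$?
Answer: $-23114$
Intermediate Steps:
$w{\left(d,b \right)} = \frac{b}{31} + \frac{d}{31} - \frac{87 b d}{31}$ ($w{\left(d,b \right)} = \frac{b - \left(- d + 87 b d\right)}{31} = \left(b - \left(- d + 87 b d\right)\right) \frac{1}{31} = \left(b + d - 87 b d\right) \frac{1}{31} = \frac{b}{31} + \frac{d}{31} - \frac{87 b d}{31}$)
$\left(-23159 + K{\left(-106 \right)}\right) + w{\left(-124,0 \right)} = \left(-23159 + 49\right) + \left(\frac{1}{31} \cdot 0 + \frac{1}{31} \left(-124\right) - 0 \left(-124\right)\right) = -23110 + \left(0 - 4 + 0\right) = -23110 - 4 = -23114$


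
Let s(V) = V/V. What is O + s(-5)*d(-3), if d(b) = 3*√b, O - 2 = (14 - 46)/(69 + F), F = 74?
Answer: 254/143 + 3*I*√3 ≈ 1.7762 + 5.1962*I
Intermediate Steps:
O = 254/143 (O = 2 + (14 - 46)/(69 + 74) = 2 - 32/143 = 254/143 ≈ 1.7762)
s(V) = 1
O + s(-5)*d(-3) = 254/143 + 1*(3*√(-3)) = 254/143 + 1*(3*(I*√3)) = 254/143 + 1*(3*I*√3) = 254/143 + 3*I*√3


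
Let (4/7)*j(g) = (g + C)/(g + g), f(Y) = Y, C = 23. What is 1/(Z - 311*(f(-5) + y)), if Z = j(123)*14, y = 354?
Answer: -246/26697017 ≈ -9.2145e-6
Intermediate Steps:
j(g) = 7*(23 + g)/(8*g) (j(g) = 7*((g + 23)/(g + g))/4 = 7*((23 + g)/((2*g)))/4 = 7*((23 + g)*(1/(2*g)))/4 = 7*((23 + g)/(2*g))/4 = 7*(23 + g)/(8*g))
Z = 3577/246 (Z = ((7/8)*(23 + 123)/123)*14 = ((7/8)*(1/123)*146)*14 = (511/492)*14 = 3577/246 ≈ 14.541)
1/(Z - 311*(f(-5) + y)) = 1/(3577/246 - 311*(-5 + 354)) = 1/(3577/246 - 311*349) = 1/(3577/246 - 108539) = 1/(-26697017/246) = -246/26697017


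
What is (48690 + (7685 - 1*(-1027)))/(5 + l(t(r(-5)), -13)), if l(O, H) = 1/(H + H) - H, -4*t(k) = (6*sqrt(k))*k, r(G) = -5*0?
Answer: 1492452/467 ≈ 3195.8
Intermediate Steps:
r(G) = 0
t(k) = -3*k**(3/2)/2 (t(k) = -6*sqrt(k)*k/4 = -3*k**(3/2)/2)
l(O, H) = 1/(2*H) - H
(48690 + (7685 - 1*(-1027)))/(5 + l(t(r(-5)), -13)) = (48690 + (7685 - 1*(-1027)))/(5 + ((1/2)/(-13) - 1*(-13))) = (48690 + (7685 + 1027))/(5 + ((1/2)*(-1/13) + 13)) = (48690 + 8712)/(5 + (-1/26 + 13)) = 57402/(5 + 337/26) = 57402/(467/26) = 57402*(26/467) = 1492452/467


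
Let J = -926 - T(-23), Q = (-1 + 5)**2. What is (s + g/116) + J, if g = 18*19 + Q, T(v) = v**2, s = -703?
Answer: -124985/58 ≈ -2154.9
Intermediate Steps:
Q = 16 (Q = 4**2 = 16)
g = 358 (g = 18*19 + 16 = 342 + 16 = 358)
J = -1455 (J = -926 - 1*(-23)**2 = -926 - 1*529 = -926 - 529 = -1455)
(s + g/116) + J = (-703 + 358/116) - 1455 = (-703 + 358*(1/116)) - 1455 = (-703 + 179/58) - 1455 = -40595/58 - 1455 = -124985/58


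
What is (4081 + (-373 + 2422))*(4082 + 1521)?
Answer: 34346390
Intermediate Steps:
(4081 + (-373 + 2422))*(4082 + 1521) = (4081 + 2049)*5603 = 6130*5603 = 34346390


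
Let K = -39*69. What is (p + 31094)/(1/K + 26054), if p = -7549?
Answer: 63359595/70111313 ≈ 0.90370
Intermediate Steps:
K = -2691
(p + 31094)/(1/K + 26054) = (-7549 + 31094)/(1/(-2691) + 26054) = 23545/(-1/2691 + 26054) = 23545/(70111313/2691) = 23545*(2691/70111313) = 63359595/70111313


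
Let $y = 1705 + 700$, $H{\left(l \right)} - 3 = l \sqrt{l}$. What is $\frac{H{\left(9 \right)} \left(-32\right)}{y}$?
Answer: $- \frac{192}{481} \approx -0.39917$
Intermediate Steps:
$H{\left(l \right)} = 3 + l^{\frac{3}{2}}$ ($H{\left(l \right)} = 3 + l \sqrt{l} = 3 + l^{\frac{3}{2}}$)
$y = 2405$
$\frac{H{\left(9 \right)} \left(-32\right)}{y} = \frac{\left(3 + 9^{\frac{3}{2}}\right) \left(-32\right)}{2405} = \left(3 + 27\right) \left(-32\right) \frac{1}{2405} = 30 \left(-32\right) \frac{1}{2405} = \left(-960\right) \frac{1}{2405} = - \frac{192}{481}$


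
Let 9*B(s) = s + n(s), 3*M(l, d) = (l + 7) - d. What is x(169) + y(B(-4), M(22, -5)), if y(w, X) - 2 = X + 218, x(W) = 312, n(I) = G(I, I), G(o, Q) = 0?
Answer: 1630/3 ≈ 543.33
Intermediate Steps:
n(I) = 0
M(l, d) = 7/3 - d/3 + l/3 (M(l, d) = ((l + 7) - d)/3 = ((7 + l) - d)/3 = (7 + l - d)/3 = 7/3 - d/3 + l/3)
B(s) = s/9 (B(s) = (s + 0)/9 = s/9)
y(w, X) = 220 + X (y(w, X) = 2 + (X + 218) = 2 + (218 + X) = 220 + X)
x(169) + y(B(-4), M(22, -5)) = 312 + (220 + (7/3 - ⅓*(-5) + (⅓)*22)) = 312 + (220 + (7/3 + 5/3 + 22/3)) = 312 + (220 + 34/3) = 312 + 694/3 = 1630/3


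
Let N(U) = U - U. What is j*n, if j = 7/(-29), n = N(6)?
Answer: 0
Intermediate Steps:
N(U) = 0
n = 0
j = -7/29 (j = 7*(-1/29) = -7/29 ≈ -0.24138)
j*n = -7/29*0 = 0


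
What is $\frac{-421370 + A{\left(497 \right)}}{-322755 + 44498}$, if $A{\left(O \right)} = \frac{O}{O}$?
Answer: $\frac{421369}{278257} \approx 1.5143$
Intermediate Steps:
$A{\left(O \right)} = 1$
$\frac{-421370 + A{\left(497 \right)}}{-322755 + 44498} = \frac{-421370 + 1}{-322755 + 44498} = - \frac{421369}{-278257} = \left(-421369\right) \left(- \frac{1}{278257}\right) = \frac{421369}{278257}$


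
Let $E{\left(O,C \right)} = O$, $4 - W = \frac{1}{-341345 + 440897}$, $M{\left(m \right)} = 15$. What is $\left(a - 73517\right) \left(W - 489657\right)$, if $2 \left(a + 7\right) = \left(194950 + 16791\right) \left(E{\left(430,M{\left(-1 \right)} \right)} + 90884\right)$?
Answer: $- \frac{157081913501815914347}{33184} \approx -4.7337 \cdot 10^{15}$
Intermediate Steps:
$W = \frac{398207}{99552}$ ($W = 4 - \frac{1}{-341345 + 440897} = 4 - \frac{1}{99552} = \frac{398207}{99552} \approx 4.0$)
$a = 9667458830$ ($a = -7 + \frac{\left(194950 + 16791\right) \left(430 + 90884\right)}{2} = -7 + \frac{211741 \cdot 91314}{2} = -7 + \frac{1}{2} \cdot 19334917674 = -7 + 9667458837 = 9667458830$)
$\left(a - 73517\right) \left(W - 489657\right) = \left(9667458830 - 73517\right) \left(\frac{398207}{99552} - 489657\right) = 9667385313 \left(- \frac{48745935457}{99552}\right) = - \frac{157081913501815914347}{33184}$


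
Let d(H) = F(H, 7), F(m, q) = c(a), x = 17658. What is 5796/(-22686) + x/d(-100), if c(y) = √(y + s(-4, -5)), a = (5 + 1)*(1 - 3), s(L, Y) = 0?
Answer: -966/3781 - 2943*I*√3 ≈ -0.25549 - 5097.4*I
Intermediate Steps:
a = -12 (a = 6*(-2) = -12)
c(y) = √y (c(y) = √(y + 0) = √y)
F(m, q) = 2*I*√3 (F(m, q) = √(-12) = 2*I*√3)
d(H) = 2*I*√3
5796/(-22686) + x/d(-100) = 5796/(-22686) + 17658/((2*I*√3)) = 5796*(-1/22686) + 17658*(-I*√3/6) = -966/3781 - 2943*I*√3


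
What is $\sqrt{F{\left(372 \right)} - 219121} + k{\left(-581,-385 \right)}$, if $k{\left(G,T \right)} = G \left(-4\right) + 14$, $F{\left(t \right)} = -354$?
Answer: $2338 + 5 i \sqrt{8779} \approx 2338.0 + 468.48 i$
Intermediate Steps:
$k{\left(G,T \right)} = 14 - 4 G$ ($k{\left(G,T \right)} = - 4 G + 14 = 14 - 4 G$)
$\sqrt{F{\left(372 \right)} - 219121} + k{\left(-581,-385 \right)} = \sqrt{-354 - 219121} + \left(14 - -2324\right) = \sqrt{-219475} + \left(14 + 2324\right) = 5 i \sqrt{8779} + 2338 = 2338 + 5 i \sqrt{8779}$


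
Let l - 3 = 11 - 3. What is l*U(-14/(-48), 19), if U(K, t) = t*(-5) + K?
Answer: -25003/24 ≈ -1041.8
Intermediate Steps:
U(K, t) = K - 5*t (U(K, t) = -5*t + K = K - 5*t)
l = 11 (l = 3 + (11 - 3) = 3 + 8 = 11)
l*U(-14/(-48), 19) = 11*(-14/(-48) - 5*19) = 11*(-14*(-1/48) - 95) = 11*(7/24 - 95) = 11*(-2273/24) = -25003/24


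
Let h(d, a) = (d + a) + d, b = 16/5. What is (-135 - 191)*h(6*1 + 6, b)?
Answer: -44336/5 ≈ -8867.2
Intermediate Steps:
b = 16/5 (b = 16*(1/5) = 16/5 ≈ 3.2000)
h(d, a) = a + 2*d (h(d, a) = (a + d) + d = a + 2*d)
(-135 - 191)*h(6*1 + 6, b) = (-135 - 191)*(16/5 + 2*(6*1 + 6)) = -326*(16/5 + 2*(6 + 6)) = -326*(16/5 + 2*12) = -326*(16/5 + 24) = -326*136/5 = -44336/5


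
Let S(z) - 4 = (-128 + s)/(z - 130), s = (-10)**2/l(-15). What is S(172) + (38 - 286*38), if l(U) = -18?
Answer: -2046715/189 ≈ -10829.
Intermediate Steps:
s = -50/9 (s = (-10)**2/(-18) = 100*(-1/18) = -50/9 ≈ -5.5556)
S(z) = 4 - 1202/(9*(-130 + z)) (S(z) = 4 + (-128 - 50/9)/(z - 130) = 4 - 1202/(9*(-130 + z)))
S(172) + (38 - 286*38) = 2*(-2941 + 18*172)/(9*(-130 + 172)) + (38 - 286*38) = (2/9)*(-2941 + 3096)/42 + (38 - 10868) = (2/9)*(1/42)*155 - 10830 = 155/189 - 10830 = -2046715/189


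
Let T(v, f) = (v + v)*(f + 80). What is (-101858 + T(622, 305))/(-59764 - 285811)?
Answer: -377082/345575 ≈ -1.0912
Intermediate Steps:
T(v, f) = 2*v*(80 + f) (T(v, f) = (2*v)*(80 + f) = 2*v*(80 + f))
(-101858 + T(622, 305))/(-59764 - 285811) = (-101858 + 2*622*(80 + 305))/(-59764 - 285811) = (-101858 + 2*622*385)/(-345575) = (-101858 + 478940)*(-1/345575) = 377082*(-1/345575) = -377082/345575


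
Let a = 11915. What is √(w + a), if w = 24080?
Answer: √35995 ≈ 189.72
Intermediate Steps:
√(w + a) = √(24080 + 11915) = √35995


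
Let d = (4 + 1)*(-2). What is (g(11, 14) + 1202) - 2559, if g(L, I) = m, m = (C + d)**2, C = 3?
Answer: -1308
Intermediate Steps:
d = -10 (d = 5*(-2) = -10)
m = 49 (m = (3 - 10)**2 = (-7)**2 = 49)
g(L, I) = 49
(g(11, 14) + 1202) - 2559 = (49 + 1202) - 2559 = 1251 - 2559 = -1308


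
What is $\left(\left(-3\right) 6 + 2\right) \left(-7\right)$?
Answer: $112$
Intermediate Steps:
$\left(\left(-3\right) 6 + 2\right) \left(-7\right) = \left(-18 + 2\right) \left(-7\right) = \left(-16\right) \left(-7\right) = 112$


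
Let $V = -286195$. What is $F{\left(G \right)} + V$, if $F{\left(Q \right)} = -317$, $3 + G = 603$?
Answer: $-286512$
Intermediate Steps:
$G = 600$ ($G = -3 + 603 = 600$)
$F{\left(G \right)} + V = -317 - 286195 = -286512$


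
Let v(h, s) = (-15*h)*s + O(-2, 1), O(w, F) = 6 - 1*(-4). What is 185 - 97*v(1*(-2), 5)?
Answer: -15335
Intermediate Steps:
O(w, F) = 10 (O(w, F) = 6 + 4 = 10)
v(h, s) = 10 - 15*h*s (v(h, s) = (-15*h)*s + 10 = -15*h*s + 10 = 10 - 15*h*s)
185 - 97*v(1*(-2), 5) = 185 - 97*(10 - 15*1*(-2)*5) = 185 - 97*(10 - 15*(-2)*5) = 185 - 97*(10 + 150) = 185 - 97*160 = 185 - 15520 = -15335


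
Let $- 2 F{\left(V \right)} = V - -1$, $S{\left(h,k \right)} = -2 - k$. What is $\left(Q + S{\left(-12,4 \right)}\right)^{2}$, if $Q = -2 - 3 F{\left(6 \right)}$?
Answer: $\frac{25}{4} \approx 6.25$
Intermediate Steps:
$F{\left(V \right)} = - \frac{1}{2} - \frac{V}{2}$ ($F{\left(V \right)} = - \frac{V - -1}{2} = - \frac{V + 1}{2} = - \frac{1 + V}{2} = - \frac{1}{2} - \frac{V}{2}$)
$Q = \frac{17}{2}$ ($Q = -2 - 3 \left(- \frac{1}{2} - 3\right) = -2 - - \frac{21}{2} = -2 + \frac{21}{2} = \frac{17}{2} \approx 8.5$)
$\left(Q + S{\left(-12,4 \right)}\right)^{2} = \left(\frac{17}{2} - 6\right)^{2} = \left(\frac{5}{2}\right)^{2} = \frac{25}{4}$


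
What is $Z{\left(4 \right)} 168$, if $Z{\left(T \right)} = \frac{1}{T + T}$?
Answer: $21$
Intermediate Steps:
$Z{\left(T \right)} = \frac{1}{2 T}$
$Z{\left(4 \right)} 168 = \frac{1}{2 \cdot 4} \cdot 168 = \frac{1}{2} \cdot \frac{1}{4} \cdot 168 = \frac{1}{8} \cdot 168 = 21$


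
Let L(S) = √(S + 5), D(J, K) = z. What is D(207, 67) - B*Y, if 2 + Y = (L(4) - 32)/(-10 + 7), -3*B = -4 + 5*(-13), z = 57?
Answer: -358/3 ≈ -119.33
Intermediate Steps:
D(J, K) = 57
L(S) = √(5 + S)
B = 23 (B = -(-4 + 5*(-13))/3 = -(-4 - 65)/3 = -⅓*(-69) = 23)
Y = 23/3 (Y = -2 + (√(5 + 4) - 32)/(-10 + 7) = -2 + (√9 - 32)/(-3) = -2 + (3 - 32)*(-⅓) = -2 - 29*(-⅓) = -2 + 29/3 = 23/3 ≈ 7.6667)
D(207, 67) - B*Y = 57 - 23*23/3 = 57 - 1*529/3 = 57 - 529/3 = -358/3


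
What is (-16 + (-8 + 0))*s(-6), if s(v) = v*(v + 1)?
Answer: -720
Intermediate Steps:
s(v) = v*(1 + v)
(-16 + (-8 + 0))*s(-6) = (-16 + (-8 + 0))*(-6*(1 - 6)) = (-16 - 8)*(-6*(-5)) = -24*30 = -720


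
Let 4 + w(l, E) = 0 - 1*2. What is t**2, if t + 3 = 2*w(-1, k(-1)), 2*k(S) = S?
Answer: 225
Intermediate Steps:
k(S) = S/2
w(l, E) = -6 (w(l, E) = -4 + (0 - 1*2) = -4 + (0 - 2) = -4 - 2 = -6)
t = -15 (t = -3 + 2*(-6) = -3 - 12 = -15)
t**2 = (-15)**2 = 225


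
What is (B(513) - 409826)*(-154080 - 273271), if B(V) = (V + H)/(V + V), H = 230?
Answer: 179692861728283/1026 ≈ 1.7514e+11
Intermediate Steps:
B(V) = (230 + V)/(2*V) (B(V) = (V + 230)/(V + V) = (230 + V)/((2*V)) = (230 + V)*(1/(2*V)) = (230 + V)/(2*V))
(B(513) - 409826)*(-154080 - 273271) = ((½)*(230 + 513)/513 - 409826)*(-154080 - 273271) = ((½)*(1/513)*743 - 409826)*(-427351) = (743/1026 - 409826)*(-427351) = -420480733/1026*(-427351) = 179692861728283/1026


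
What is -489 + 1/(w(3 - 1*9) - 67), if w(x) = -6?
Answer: -35698/73 ≈ -489.01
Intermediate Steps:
-489 + 1/(w(3 - 1*9) - 67) = -489 + 1/(-6 - 67) = -489 + 1/(-73) = -489 - 1/73 = -35698/73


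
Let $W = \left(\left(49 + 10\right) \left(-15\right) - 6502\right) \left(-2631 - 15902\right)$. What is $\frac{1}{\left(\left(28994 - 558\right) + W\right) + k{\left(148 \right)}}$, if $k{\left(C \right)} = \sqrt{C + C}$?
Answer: $\frac{136931707}{18750292381933553} - \frac{2 \sqrt{74}}{18750292381933553} \approx 7.3029 \cdot 10^{-9}$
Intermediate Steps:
$W = 136903271$ ($W = \left(59 \left(-15\right) - 6502\right) \left(-18533\right) = \left(-885 - 6502\right) \left(-18533\right) = \left(-7387\right) \left(-18533\right) = 136903271$)
$k{\left(C \right)} = \sqrt{2} \sqrt{C}$ ($k{\left(C \right)} = \sqrt{2 C} = \sqrt{2} \sqrt{C}$)
$\frac{1}{\left(\left(28994 - 558\right) + W\right) + k{\left(148 \right)}} = \frac{1}{\left(\left(28994 - 558\right) + 136903271\right) + \sqrt{2} \sqrt{148}} = \frac{1}{\left(28436 + 136903271\right) + \sqrt{2} \cdot 2 \sqrt{37}} = \frac{1}{136931707 + 2 \sqrt{74}}$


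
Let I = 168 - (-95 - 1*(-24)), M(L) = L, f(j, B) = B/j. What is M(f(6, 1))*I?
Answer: 239/6 ≈ 39.833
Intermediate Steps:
I = 239 (I = 168 - (-95 + 24) = 168 - 1*(-71) = 168 + 71 = 239)
M(f(6, 1))*I = (1/6)*239 = (1*(⅙))*239 = (⅙)*239 = 239/6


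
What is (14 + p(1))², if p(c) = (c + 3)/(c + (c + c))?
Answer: 2116/9 ≈ 235.11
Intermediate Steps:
p(c) = (3 + c)/(3*c) (p(c) = (3 + c)/(c + 2*c) = (3 + c)/((3*c)) = (3 + c)*(1/(3*c)) = (3 + c)/(3*c))
(14 + p(1))² = (14 + (⅓)*(3 + 1)/1)² = (14 + (⅓)*1*4)² = (14 + 4/3)² = (46/3)² = 2116/9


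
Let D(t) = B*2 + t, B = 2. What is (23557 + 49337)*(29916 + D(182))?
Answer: 2194255188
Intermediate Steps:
D(t) = 4 + t (D(t) = 2*2 + t = 4 + t)
(23557 + 49337)*(29916 + D(182)) = (23557 + 49337)*(29916 + (4 + 182)) = 72894*(29916 + 186) = 72894*30102 = 2194255188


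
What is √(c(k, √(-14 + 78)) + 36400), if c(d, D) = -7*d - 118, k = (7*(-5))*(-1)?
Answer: √36037 ≈ 189.83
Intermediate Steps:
k = 35 (k = -35*(-1) = 35)
c(d, D) = -118 - 7*d
√(c(k, √(-14 + 78)) + 36400) = √((-118 - 7*35) + 36400) = √((-118 - 245) + 36400) = √(-363 + 36400) = √36037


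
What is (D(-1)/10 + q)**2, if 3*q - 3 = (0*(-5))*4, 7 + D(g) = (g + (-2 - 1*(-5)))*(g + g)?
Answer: 1/100 ≈ 0.010000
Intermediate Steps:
D(g) = -7 + 2*g*(3 + g) (D(g) = -7 + (g + (-2 - 1*(-5)))*(g + g) = -7 + (g + (-2 + 5))*(2*g) = -7 + (g + 3)*(2*g) = -7 + (3 + g)*(2*g) = -7 + 2*g*(3 + g))
q = 1 (q = 1 + ((0*(-5))*4)/3 = 1 + (0*4)/3 = 1 + (1/3)*0 = 1 + 0 = 1)
(D(-1)/10 + q)**2 = ((-7 + 2*(-1)**2 + 6*(-1))/10 + 1)**2 = ((-7 + 2*1 - 6)*(1/10) + 1)**2 = ((-7 + 2 - 6)*(1/10) + 1)**2 = (-11*1/10 + 1)**2 = (-11/10 + 1)**2 = (-1/10)**2 = 1/100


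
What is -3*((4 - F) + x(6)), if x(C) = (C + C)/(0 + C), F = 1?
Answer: -15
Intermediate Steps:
x(C) = 2 (x(C) = (2*C)/C = 2)
-3*((4 - F) + x(6)) = -3*((4 - 1*1) + 2) = -3*((4 - 1) + 2) = -3*(3 + 2) = -3*5 = -15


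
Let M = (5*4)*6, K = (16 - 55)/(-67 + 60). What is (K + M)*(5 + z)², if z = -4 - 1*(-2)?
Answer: 7911/7 ≈ 1130.1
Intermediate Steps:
z = -2 (z = -4 + 2 = -2)
K = 39/7 (K = -39/(-7) = -39*(-⅐) = 39/7 ≈ 5.5714)
M = 120 (M = 20*6 = 120)
(K + M)*(5 + z)² = (39/7 + 120)*(5 - 2)² = (879/7)*3² = (879/7)*9 = 7911/7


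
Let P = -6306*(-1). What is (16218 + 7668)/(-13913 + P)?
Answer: -23886/7607 ≈ -3.1400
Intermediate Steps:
P = 6306
(16218 + 7668)/(-13913 + P) = (16218 + 7668)/(-13913 + 6306) = 23886/(-7607) = 23886*(-1/7607) = -23886/7607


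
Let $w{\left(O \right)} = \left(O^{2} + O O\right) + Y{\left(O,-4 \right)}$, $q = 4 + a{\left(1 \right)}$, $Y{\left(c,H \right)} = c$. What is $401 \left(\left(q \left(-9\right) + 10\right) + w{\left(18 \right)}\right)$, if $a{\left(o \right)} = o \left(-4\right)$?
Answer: $271076$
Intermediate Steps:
$a{\left(o \right)} = - 4 o$
$q = 0$ ($q = 4 - 4 = 0$)
$w{\left(O \right)} = O + 2 O^{2}$ ($w{\left(O \right)} = \left(O^{2} + O O\right) + O = \left(O^{2} + O^{2}\right) + O = 2 O^{2} + O = O + 2 O^{2}$)
$401 \left(\left(q \left(-9\right) + 10\right) + w{\left(18 \right)}\right) = 401 \left(\left(0 \left(-9\right) + 10\right) + 18 \left(1 + 2 \cdot 18\right)\right) = 401 \left(\left(0 + 10\right) + 18 \left(1 + 36\right)\right) = 401 \left(10 + 18 \cdot 37\right) = 401 \left(10 + 666\right) = 401 \cdot 676 = 271076$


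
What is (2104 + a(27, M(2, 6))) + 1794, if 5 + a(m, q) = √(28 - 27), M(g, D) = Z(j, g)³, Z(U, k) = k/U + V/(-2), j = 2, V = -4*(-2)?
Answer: 3894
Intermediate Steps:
V = 8
Z(U, k) = -4 + k/U (Z(U, k) = k/U + 8/(-2) = k/U + 8*(-½) = k/U - 4 = -4 + k/U)
M(g, D) = (-4 + g/2)³
a(m, q) = -4 (a(m, q) = -5 + √(28 - 27) = -5 + √1 = -5 + 1 = -4)
(2104 + a(27, M(2, 6))) + 1794 = (2104 - 4) + 1794 = 2100 + 1794 = 3894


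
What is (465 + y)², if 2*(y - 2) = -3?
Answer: 866761/4 ≈ 2.1669e+5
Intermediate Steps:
y = ½ (y = 2 + (½)*(-3) = 2 - 3/2 = ½ ≈ 0.50000)
(465 + y)² = (465 + ½)² = (931/2)² = 866761/4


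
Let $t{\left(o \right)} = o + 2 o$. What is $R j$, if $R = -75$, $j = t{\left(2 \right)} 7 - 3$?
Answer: $-2925$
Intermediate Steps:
$t{\left(o \right)} = 3 o$
$j = 39$ ($j = 3 \cdot 2 \cdot 7 - 3 = 6 \cdot 7 - 3 = 42 - 3 = 39$)
$R j = \left(-75\right) 39 = -2925$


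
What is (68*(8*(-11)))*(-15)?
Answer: 89760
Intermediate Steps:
(68*(8*(-11)))*(-15) = (68*(-88))*(-15) = -5984*(-15) = 89760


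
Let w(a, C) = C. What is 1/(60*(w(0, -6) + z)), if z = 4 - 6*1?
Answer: -1/480 ≈ -0.0020833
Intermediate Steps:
z = -2 (z = 4 - 6 = -2)
1/(60*(w(0, -6) + z)) = 1/(60*(-6 - 2)) = 1/(60*(-8)) = 1/(-480) = -1/480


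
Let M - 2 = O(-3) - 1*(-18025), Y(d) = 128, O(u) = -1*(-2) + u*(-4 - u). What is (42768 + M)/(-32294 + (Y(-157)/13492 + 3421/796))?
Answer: -163242406400/86694854447 ≈ -1.8830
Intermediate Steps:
O(u) = 2 + u*(-4 - u)
M = 18032 (M = 2 + ((2 - 1*(-3)² - 4*(-3)) - 1*(-18025)) = 2 + ((2 - 1*9 + 12) + 18025) = 2 + ((2 - 9 + 12) + 18025) = 2 + (5 + 18025) = 2 + 18030 = 18032)
(42768 + M)/(-32294 + (Y(-157)/13492 + 3421/796)) = (42768 + 18032)/(-32294 + (128/13492 + 3421/796)) = 60800/(-32294 + (128*(1/13492) + 3421*(1/796))) = 60800/(-32294 + (32/3373 + 3421/796)) = 60800/(-32294 + 11564505/2684908) = 60800/(-86694854447/2684908) = 60800*(-2684908/86694854447) = -163242406400/86694854447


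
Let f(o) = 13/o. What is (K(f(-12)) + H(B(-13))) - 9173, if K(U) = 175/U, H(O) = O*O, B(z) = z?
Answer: -119152/13 ≈ -9165.5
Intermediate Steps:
H(O) = O²
(K(f(-12)) + H(B(-13))) - 9173 = (175/((13/(-12))) + (-13)²) - 9173 = (175/((13*(-1/12))) + 169) - 9173 = (175/(-13/12) + 169) - 9173 = (175*(-12/13) + 169) - 9173 = (-2100/13 + 169) - 9173 = 97/13 - 9173 = -119152/13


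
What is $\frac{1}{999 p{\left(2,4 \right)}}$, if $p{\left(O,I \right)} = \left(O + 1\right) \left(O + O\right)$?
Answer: $\frac{1}{11988} \approx 8.3417 \cdot 10^{-5}$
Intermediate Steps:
$p{\left(O,I \right)} = 2 O \left(1 + O\right)$ ($p{\left(O,I \right)} = \left(1 + O\right) 2 O = 2 O \left(1 + O\right)$)
$\frac{1}{999 p{\left(2,4 \right)}} = \frac{1}{999 \cdot 2 \cdot 2 \left(1 + 2\right)} = \frac{1}{999 \cdot 2 \cdot 2 \cdot 3} = \frac{1}{999 \cdot 12} = \frac{1}{11988}$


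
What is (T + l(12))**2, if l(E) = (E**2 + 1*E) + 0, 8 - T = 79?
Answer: 7225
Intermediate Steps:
T = -71 (T = 8 - 1*79 = 8 - 79 = -71)
l(E) = E + E**2 (l(E) = (E**2 + E) + 0 = (E + E**2) + 0 = E + E**2)
(T + l(12))**2 = (-71 + 12*(1 + 12))**2 = (-71 + 12*13)**2 = (-71 + 156)**2 = 85**2 = 7225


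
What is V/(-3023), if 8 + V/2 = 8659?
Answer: -17302/3023 ≈ -5.7234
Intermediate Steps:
V = 17302 (V = -16 + 2*8659 = -16 + 17318 = 17302)
V/(-3023) = 17302/(-3023) = 17302*(-1/3023) = -17302/3023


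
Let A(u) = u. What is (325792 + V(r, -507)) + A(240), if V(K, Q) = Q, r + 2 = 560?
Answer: 325525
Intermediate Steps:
r = 558 (r = -2 + 560 = 558)
(325792 + V(r, -507)) + A(240) = (325792 - 507) + 240 = 325285 + 240 = 325525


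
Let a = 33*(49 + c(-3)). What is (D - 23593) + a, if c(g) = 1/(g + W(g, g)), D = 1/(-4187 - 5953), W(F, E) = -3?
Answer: -222892411/10140 ≈ -21982.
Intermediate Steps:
D = -1/10140 (D = 1/(-10140) = -1/10140 ≈ -9.8619e-5)
c(g) = 1/(-3 + g) (c(g) = 1/(g - 3) = 1/(-3 + g))
a = 3223/2 (a = 33*(49 + 1/(-3 - 3)) = 33*(49 + 1/(-6)) = 33*(49 - ⅙) = 33*(293/6) = 3223/2 ≈ 1611.5)
(D - 23593) + a = (-1/10140 - 23593) + 3223/2 = -239233021/10140 + 3223/2 = -222892411/10140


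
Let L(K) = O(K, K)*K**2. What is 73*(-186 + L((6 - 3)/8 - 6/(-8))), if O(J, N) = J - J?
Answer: -13578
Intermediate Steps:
O(J, N) = 0
L(K) = 0 (L(K) = 0*K**2 = 0)
73*(-186 + L((6 - 3)/8 - 6/(-8))) = 73*(-186 + 0) = 73*(-186) = -13578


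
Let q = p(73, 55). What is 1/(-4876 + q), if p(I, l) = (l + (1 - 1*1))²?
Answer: -1/1851 ≈ -0.00054025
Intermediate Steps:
p(I, l) = l² (p(I, l) = (l + (1 - 1))² = (l + 0)² = l²)
q = 3025 (q = 55² = 3025)
1/(-4876 + q) = 1/(-4876 + 3025) = 1/(-1851) = -1/1851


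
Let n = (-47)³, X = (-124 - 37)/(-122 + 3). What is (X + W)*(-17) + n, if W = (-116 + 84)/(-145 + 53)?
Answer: -2388594/23 ≈ -1.0385e+5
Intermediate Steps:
W = 8/23 (W = -32/(-92) = -32*(-1/92) = 8/23 ≈ 0.34783)
X = 23/17 (X = -161/(-119) = -161*(-1/119) = 23/17 ≈ 1.3529)
n = -103823
(X + W)*(-17) + n = (23/17 + 8/23)*(-17) - 103823 = (665/391)*(-17) - 103823 = -665/23 - 103823 = -2388594/23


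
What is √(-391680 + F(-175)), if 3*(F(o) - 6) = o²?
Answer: I*√3433191/3 ≈ 617.63*I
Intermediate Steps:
F(o) = 6 + o²/3
√(-391680 + F(-175)) = √(-391680 + (6 + (⅓)*(-175)²)) = √(-391680 + (6 + (⅓)*30625)) = √(-391680 + (6 + 30625/3)) = √(-391680 + 30643/3) = √(-1144397/3) = I*√3433191/3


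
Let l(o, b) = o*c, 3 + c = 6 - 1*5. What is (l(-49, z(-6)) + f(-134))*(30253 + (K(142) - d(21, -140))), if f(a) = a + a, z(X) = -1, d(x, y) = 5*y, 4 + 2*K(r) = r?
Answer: -5273740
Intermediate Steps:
K(r) = -2 + r/2
c = -2 (c = -3 + (6 - 1*5) = -3 + (6 - 5) = -3 + 1 = -2)
l(o, b) = -2*o (l(o, b) = o*(-2) = -2*o)
f(a) = 2*a
(l(-49, z(-6)) + f(-134))*(30253 + (K(142) - d(21, -140))) = (-2*(-49) + 2*(-134))*(30253 + ((-2 + (½)*142) - 5*(-140))) = (98 - 268)*(30253 + ((-2 + 71) - 1*(-700))) = -170*(30253 + (69 + 700)) = -170*(30253 + 769) = -170*31022 = -5273740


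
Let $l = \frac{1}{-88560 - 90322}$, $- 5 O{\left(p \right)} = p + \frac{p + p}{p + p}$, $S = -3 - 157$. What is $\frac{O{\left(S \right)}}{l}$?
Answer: $- \frac{28442238}{5} \approx -5.6884 \cdot 10^{6}$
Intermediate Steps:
$S = -160$ ($S = -3 - 157 = -160$)
$O{\left(p \right)} = - \frac{1}{5} - \frac{p}{5}$ ($O{\left(p \right)} = - \frac{p + \frac{p + p}{p + p}}{5} = - \frac{p + \frac{2 p}{2 p}}{5} = - \frac{p + 2 p \frac{1}{2 p}}{5} = - \frac{p + 1}{5} = - \frac{1 + p}{5} = - \frac{1}{5} - \frac{p}{5}$)
$l = - \frac{1}{178882}$ ($l = \frac{1}{-178882} = - \frac{1}{178882} \approx -5.5903 \cdot 10^{-6}$)
$\frac{O{\left(S \right)}}{l} = \frac{- \frac{1}{5} - -32}{- \frac{1}{178882}} = \left(- \frac{1}{5} + 32\right) \left(-178882\right) = \frac{159}{5} \left(-178882\right) = - \frac{28442238}{5}$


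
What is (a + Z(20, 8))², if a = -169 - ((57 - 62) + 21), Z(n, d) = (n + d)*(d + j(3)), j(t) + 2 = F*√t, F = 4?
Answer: 37921 - 3808*√3 ≈ 31325.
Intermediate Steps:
j(t) = -2 + 4*√t
Z(n, d) = (d + n)*(-2 + d + 4*√3) (Z(n, d) = (n + d)*(d + (-2 + 4*√3)) = (d + n)*(-2 + d + 4*√3))
a = -185 (a = -169 - (-5 + 21) = -169 - 1*16 = -169 - 16 = -185)
(a + Z(20, 8))² = (-185 + (8² + 8*20 - 2*8*(1 - 2*√3) - 2*20*(1 - 2*√3)))² = (-185 + (64 + 160 + (-16 + 32*√3) + (-40 + 80*√3)))² = (-185 + (168 + 112*√3))² = (-17 + 112*√3)²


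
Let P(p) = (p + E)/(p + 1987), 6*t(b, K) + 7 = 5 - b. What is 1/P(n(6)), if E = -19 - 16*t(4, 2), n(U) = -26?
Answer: -1961/29 ≈ -67.621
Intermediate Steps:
t(b, K) = -⅓ - b/6 (t(b, K) = -7/6 + (5 - b)/6 = -7/6 + (⅚ - b/6) = -⅓ - b/6)
E = -3 (E = -19 - 16*(-⅓ - ⅙*4) = -19 - 16*(-⅓ - ⅔) = -19 - 16*(-1) = -19 + 16 = -3)
P(p) = (-3 + p)/(1987 + p) (P(p) = (p - 3)/(p + 1987) = (-3 + p)/(1987 + p))
1/P(n(6)) = 1/((-3 - 26)/(1987 - 26)) = 1/(-29/1961) = -1961/29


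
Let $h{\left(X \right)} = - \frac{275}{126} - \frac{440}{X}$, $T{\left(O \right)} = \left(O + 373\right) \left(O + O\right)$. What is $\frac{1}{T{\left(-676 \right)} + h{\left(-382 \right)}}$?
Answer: $\frac{24066}{9858756491} \approx 2.4411 \cdot 10^{-6}$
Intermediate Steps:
$T{\left(O \right)} = 2 O \left(373 + O\right)$ ($T{\left(O \right)} = \left(373 + O\right) 2 O = 2 O \left(373 + O\right)$)
$h{\left(X \right)} = - \frac{275}{126} - \frac{440}{X}$ ($h{\left(X \right)} = \left(-275\right) \frac{1}{126} - \frac{440}{X} = - \frac{275}{126} - \frac{440}{X}$)
$\frac{1}{T{\left(-676 \right)} + h{\left(-382 \right)}} = \frac{1}{2 \left(-676\right) \left(373 - 676\right) - \left(\frac{275}{126} + \frac{440}{-382}\right)} = \frac{1}{2 \left(-676\right) \left(-303\right) - \frac{24805}{24066}} = \frac{1}{409656 + \left(- \frac{275}{126} + \frac{220}{191}\right)} = \frac{1}{409656 - \frac{24805}{24066}} = \frac{1}{\frac{9858756491}{24066}} = \frac{24066}{9858756491}$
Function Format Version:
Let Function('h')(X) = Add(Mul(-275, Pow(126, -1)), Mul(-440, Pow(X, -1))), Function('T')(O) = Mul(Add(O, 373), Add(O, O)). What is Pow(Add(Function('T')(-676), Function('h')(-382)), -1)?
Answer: Rational(24066, 9858756491) ≈ 2.4411e-6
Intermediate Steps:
Function('T')(O) = Mul(2, O, Add(373, O)) (Function('T')(O) = Mul(Add(373, O), Mul(2, O)) = Mul(2, O, Add(373, O)))
Function('h')(X) = Add(Rational(-275, 126), Mul(-440, Pow(X, -1))) (Function('h')(X) = Add(Mul(-275, Rational(1, 126)), Mul(-440, Pow(X, -1))) = Add(Rational(-275, 126), Mul(-440, Pow(X, -1))))
Pow(Add(Function('T')(-676), Function('h')(-382)), -1) = Pow(Add(Mul(2, -676, Add(373, -676)), Add(Rational(-275, 126), Mul(-440, Pow(-382, -1)))), -1) = Pow(Add(Mul(2, -676, -303), Add(Rational(-275, 126), Mul(-440, Rational(-1, 382)))), -1) = Pow(Add(409656, Add(Rational(-275, 126), Rational(220, 191))), -1) = Pow(Add(409656, Rational(-24805, 24066)), -1) = Pow(Rational(9858756491, 24066), -1) = Rational(24066, 9858756491)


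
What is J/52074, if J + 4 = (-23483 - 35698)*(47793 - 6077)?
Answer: -1234397300/26037 ≈ -47409.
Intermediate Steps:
J = -2468794600 (J = -4 + (-23483 - 35698)*(47793 - 6077) = -4 - 59181*41716 = -4 - 2468794596 = -2468794600)
J/52074 = -2468794600/52074 = -2468794600*1/52074 = -1234397300/26037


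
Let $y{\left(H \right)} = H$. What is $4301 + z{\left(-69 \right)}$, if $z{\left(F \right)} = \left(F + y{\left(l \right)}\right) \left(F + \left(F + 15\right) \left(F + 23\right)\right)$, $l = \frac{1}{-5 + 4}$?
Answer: $-164749$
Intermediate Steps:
$l = -1$ ($l = \frac{1}{-1} = -1$)
$z{\left(F \right)} = \left(-1 + F\right) \left(F + \left(15 + F\right) \left(23 + F\right)\right)$ ($z{\left(F \right)} = \left(F - 1\right) \left(F + \left(F + 15\right) \left(F + 23\right)\right) = \left(-1 + F\right) \left(F + \left(15 + F\right) \left(23 + F\right)\right)$)
$4301 + z{\left(-69 \right)} = 4301 + \left(-345 + \left(-69\right)^{3} + 38 \left(-69\right)^{2} + 306 \left(-69\right)\right) = 4301 - 169050 = -164749$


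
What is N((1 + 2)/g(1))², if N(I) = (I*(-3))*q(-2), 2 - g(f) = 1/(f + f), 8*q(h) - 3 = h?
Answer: 9/16 ≈ 0.56250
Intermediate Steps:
q(h) = 3/8 + h/8
g(f) = 2 - 1/(2*f) (g(f) = 2 - 1/(f + f) = 2 - 1/(2*f))
N(I) = -3*I/8 (N(I) = (I*(-3))*(3/8 + (⅛)*(-2)) = (-3*I)*(3/8 - ¼) = -3*I*(⅛) = -3*I/8)
N((1 + 2)/g(1))² = (-3*(1 + 2)/(8*(2 - ½/1)))² = (-9/(8*(2 - ½*1)))² = (-9/(8*(2 - ½)))² = (-9/(8*3/2))² = (-9*2/(8*3))² = (-3/8*2)² = (-¾)² = 9/16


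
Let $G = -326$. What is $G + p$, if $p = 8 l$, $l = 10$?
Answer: $-246$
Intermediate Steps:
$p = 80$ ($p = 8 \cdot 10 = 80$)
$G + p = -326 + 80 = -246$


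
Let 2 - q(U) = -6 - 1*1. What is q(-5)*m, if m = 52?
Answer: 468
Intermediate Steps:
q(U) = 9 (q(U) = 2 - (-6 - 1*1) = 2 - (-6 - 1) = 2 - 1*(-7) = 2 + 7 = 9)
q(-5)*m = 9*52 = 468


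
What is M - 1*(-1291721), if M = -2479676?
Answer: -1187955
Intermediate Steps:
M - 1*(-1291721) = -2479676 - 1*(-1291721) = -2479676 + 1291721 = -1187955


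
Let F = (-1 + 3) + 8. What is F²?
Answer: 100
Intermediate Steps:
F = 10 (F = 2 + 8 = 10)
F² = 10² = 100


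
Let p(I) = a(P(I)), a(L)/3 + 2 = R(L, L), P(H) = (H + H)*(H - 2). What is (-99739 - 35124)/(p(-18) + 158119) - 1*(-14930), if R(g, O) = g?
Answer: 2392741027/160273 ≈ 14929.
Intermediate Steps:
P(H) = 2*H*(-2 + H) (P(H) = (2*H)*(-2 + H) = 2*H*(-2 + H))
a(L) = -6 + 3*L
p(I) = -6 + 6*I*(-2 + I) (p(I) = -6 + 3*(2*I*(-2 + I)) = -6 + 6*I*(-2 + I))
(-99739 - 35124)/(p(-18) + 158119) - 1*(-14930) = (-99739 - 35124)/((-6 + 6*(-18)*(-2 - 18)) + 158119) - 1*(-14930) = -134863/((-6 + 6*(-18)*(-20)) + 158119) + 14930 = -134863/((-6 + 2160) + 158119) + 14930 = -134863/(2154 + 158119) + 14930 = -134863/160273 + 14930 = 2392741027/160273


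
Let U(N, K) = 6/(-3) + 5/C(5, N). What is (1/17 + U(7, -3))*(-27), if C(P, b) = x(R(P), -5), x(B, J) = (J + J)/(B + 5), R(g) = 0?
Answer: 4077/34 ≈ 119.91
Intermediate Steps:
x(B, J) = 2*J/(5 + B) (x(B, J) = (2*J)/(5 + B) = 2*J/(5 + B))
C(P, b) = -2 (C(P, b) = 2*(-5)/(5 + 0) = 2*(-5)/5 = 2*(-5)*(⅕) = -2)
U(N, K) = -9/2 (U(N, K) = 6/(-3) + 5/(-2) = 6*(-⅓) + 5*(-½) = -2 - 5/2 = -9/2)
(1/17 + U(7, -3))*(-27) = (1/17 - 9/2)*(-27) = -151/34*(-27) = 4077/34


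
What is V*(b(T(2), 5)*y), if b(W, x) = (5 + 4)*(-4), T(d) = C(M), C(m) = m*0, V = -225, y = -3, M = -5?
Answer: -24300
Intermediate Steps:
C(m) = 0
T(d) = 0
b(W, x) = -36 (b(W, x) = 9*(-4) = -36)
V*(b(T(2), 5)*y) = -(-8100)*(-3) = -225*108 = -24300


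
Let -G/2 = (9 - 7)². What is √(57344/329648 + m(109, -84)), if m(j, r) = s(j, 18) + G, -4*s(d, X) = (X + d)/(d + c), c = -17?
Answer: I*√29357559243969/1895476 ≈ 2.8585*I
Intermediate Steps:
s(d, X) = -(X + d)/(4*(-17 + d)) (s(d, X) = -(X + d)/(4*(d - 17)) = -(X + d)/(4*(-17 + d)))
G = -8 (G = -2*(9 - 7)² = -2*2² = -2*4 = -8)
m(j, r) = -8 + (-18 - j)/(4*(-17 + j)) (m(j, r) = (-1*18 - j)/(4*(-17 + j)) - 8 = (-18 - j)/(4*(-17 + j)) - 8 = -8 + (-18 - j)/(4*(-17 + j)))
√(57344/329648 + m(109, -84)) = √(57344/329648 + (526 - 33*109)/(4*(-17 + 109))) = √(57344*(1/329648) + (¼)*(526 - 3597)/92) = √(3584/20603 + (¼)*(1/92)*(-3071)) = √(3584/20603 - 3071/368) = √(-61952901/7581904) = I*√29357559243969/1895476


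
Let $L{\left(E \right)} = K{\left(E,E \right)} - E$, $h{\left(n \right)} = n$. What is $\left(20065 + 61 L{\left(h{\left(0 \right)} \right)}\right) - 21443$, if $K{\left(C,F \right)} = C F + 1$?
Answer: $-1317$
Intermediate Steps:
$K{\left(C,F \right)} = 1 + C F$
$L{\left(E \right)} = 1 + E^{2} - E$ ($L{\left(E \right)} = \left(1 + E E\right) - E = \left(1 + E^{2}\right) - E = 1 + E^{2} - E$)
$\left(20065 + 61 L{\left(h{\left(0 \right)} \right)}\right) - 21443 = \left(20065 + 61 \left(1 + 0^{2} - 0\right)\right) - 21443 = \left(20065 + 61 \left(1 + 0 + 0\right)\right) - 21443 = \left(20065 + 61 \cdot 1\right) - 21443 = \left(20065 + 61\right) - 21443 = 20126 - 21443 = -1317$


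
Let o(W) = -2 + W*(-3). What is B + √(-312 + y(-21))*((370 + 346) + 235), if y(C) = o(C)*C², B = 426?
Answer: 426 + 951*√26589 ≈ 1.5550e+5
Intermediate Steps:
o(W) = -2 - 3*W
y(C) = C²*(-2 - 3*C) (y(C) = (-2 - 3*C)*C² = C²*(-2 - 3*C))
B + √(-312 + y(-21))*((370 + 346) + 235) = 426 + √(-312 + (-21)²*(-2 - 3*(-21)))*((370 + 346) + 235) = 426 + √(-312 + 441*(-2 + 63))*(716 + 235) = 426 + √(-312 + 441*61)*951 = 426 + √(-312 + 26901)*951 = 426 + √26589*951 = 426 + 951*√26589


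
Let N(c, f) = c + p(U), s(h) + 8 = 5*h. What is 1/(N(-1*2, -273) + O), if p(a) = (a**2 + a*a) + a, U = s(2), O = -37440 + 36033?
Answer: -1/1399 ≈ -0.00071480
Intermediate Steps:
O = -1407
s(h) = -8 + 5*h
U = 2 (U = -8 + 5*2 = -8 + 10 = 2)
p(a) = a + 2*a**2 (p(a) = (a**2 + a**2) + a = 2*a**2 + a = a + 2*a**2)
N(c, f) = 10 + c (N(c, f) = c + 2*(1 + 2*2) = c + 2*(1 + 4) = c + 2*5 = c + 10 = 10 + c)
1/(N(-1*2, -273) + O) = 1/((10 - 1*2) - 1407) = 1/((10 - 2) - 1407) = 1/(8 - 1407) = 1/(-1399) = -1/1399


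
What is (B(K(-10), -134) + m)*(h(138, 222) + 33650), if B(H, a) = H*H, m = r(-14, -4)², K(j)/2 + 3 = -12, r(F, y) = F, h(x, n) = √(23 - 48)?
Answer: 36880400 + 5480*I ≈ 3.688e+7 + 5480.0*I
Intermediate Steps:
h(x, n) = 5*I (h(x, n) = √(-25) = 5*I)
K(j) = -30 (K(j) = -6 + 2*(-12) = -6 - 24 = -30)
m = 196 (m = (-14)² = 196)
B(H, a) = H²
(B(K(-10), -134) + m)*(h(138, 222) + 33650) = ((-30)² + 196)*(5*I + 33650) = (900 + 196)*(33650 + 5*I) = 1096*(33650 + 5*I) = 36880400 + 5480*I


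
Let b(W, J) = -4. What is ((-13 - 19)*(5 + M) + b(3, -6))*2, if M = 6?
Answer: -712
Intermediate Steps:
((-13 - 19)*(5 + M) + b(3, -6))*2 = ((-13 - 19)*(5 + 6) - 4)*2 = (-32*11 - 4)*2 = (-352 - 4)*2 = -356*2 = -712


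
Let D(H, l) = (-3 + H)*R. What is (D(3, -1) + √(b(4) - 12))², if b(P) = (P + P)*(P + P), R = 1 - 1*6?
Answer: 52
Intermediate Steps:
R = -5 (R = 1 - 6 = -5)
b(P) = 4*P² (b(P) = (2*P)*(2*P) = 4*P²)
D(H, l) = 15 - 5*H (D(H, l) = (-3 + H)*(-5) = 15 - 5*H)
(D(3, -1) + √(b(4) - 12))² = ((15 - 5*3) + √(4*4² - 12))² = ((15 - 15) + √(4*16 - 12))² = (0 + √(64 - 12))² = (0 + √52)² = (0 + 2*√13)² = (2*√13)² = 52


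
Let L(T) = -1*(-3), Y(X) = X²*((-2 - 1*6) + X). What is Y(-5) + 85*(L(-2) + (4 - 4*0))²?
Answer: 3840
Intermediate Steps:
Y(X) = X²*(-8 + X) (Y(X) = X²*((-2 - 6) + X) = X²*(-8 + X))
L(T) = 3
Y(-5) + 85*(L(-2) + (4 - 4*0))² = (-5)²*(-8 - 5) + 85*(3 + (4 - 4*0))² = 25*(-13) + 85*(3 + (4 + 0))² = -325 + 85*(3 + 4)² = -325 + 85*7² = -325 + 85*49 = -325 + 4165 = 3840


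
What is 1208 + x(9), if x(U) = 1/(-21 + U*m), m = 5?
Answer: 28993/24 ≈ 1208.0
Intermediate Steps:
x(U) = 1/(-21 + 5*U) (x(U) = 1/(-21 + U*5) = 1/(-21 + 5*U))
1208 + x(9) = 1208 + 1/(-21 + 5*9) = 1208 + 1/(-21 + 45) = 1208 + 1/24 = 28993/24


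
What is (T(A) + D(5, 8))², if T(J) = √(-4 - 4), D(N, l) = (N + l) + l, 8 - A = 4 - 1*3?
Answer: 433 + 84*I*√2 ≈ 433.0 + 118.79*I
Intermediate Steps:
A = 7 (A = 8 - (4 - 1*3) = 8 - (4 - 3) = 8 - 1*1 = 8 - 1 = 7)
D(N, l) = N + 2*l
T(J) = 2*I*√2 (T(J) = √(-8) = 2*I*√2)
(T(A) + D(5, 8))² = (2*I*√2 + (5 + 2*8))² = (2*I*√2 + (5 + 16))² = (2*I*√2 + 21)² = (21 + 2*I*√2)²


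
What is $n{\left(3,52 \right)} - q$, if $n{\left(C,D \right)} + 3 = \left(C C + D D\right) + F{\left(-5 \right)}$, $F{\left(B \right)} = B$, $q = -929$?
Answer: $3634$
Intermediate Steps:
$n{\left(C,D \right)} = -8 + C^{2} + D^{2}$ ($n{\left(C,D \right)} = -3 - \left(5 - C C - D D\right) = -3 - \left(5 - C^{2} - D^{2}\right) = -3 + \left(-5 + C^{2} + D^{2}\right) = -8 + C^{2} + D^{2}$)
$n{\left(3,52 \right)} - q = \left(-8 + 3^{2} + 52^{2}\right) - -929 = \left(-8 + 9 + 2704\right) + 929 = 2705 + 929 = 3634$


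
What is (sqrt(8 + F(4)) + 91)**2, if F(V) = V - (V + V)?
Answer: 8649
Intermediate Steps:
F(V) = -V (F(V) = V - 2*V = -V)
(sqrt(8 + F(4)) + 91)**2 = (sqrt(8 - 1*4) + 91)**2 = (sqrt(8 - 4) + 91)**2 = (sqrt(4) + 91)**2 = (2 + 91)**2 = 93**2 = 8649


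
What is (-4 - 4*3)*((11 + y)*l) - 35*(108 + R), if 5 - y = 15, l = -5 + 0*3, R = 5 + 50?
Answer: -5625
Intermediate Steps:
R = 55
l = -5 (l = -5 + 0 = -5)
y = -10 (y = 5 - 1*15 = 5 - 15 = -10)
(-4 - 4*3)*((11 + y)*l) - 35*(108 + R) = (-4 - 4*3)*((11 - 10)*(-5)) - 35*(108 + 55) = (-4 - 12)*(1*(-5)) - 35*163 = -16*(-5) - 5705 = 80 - 5705 = -5625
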